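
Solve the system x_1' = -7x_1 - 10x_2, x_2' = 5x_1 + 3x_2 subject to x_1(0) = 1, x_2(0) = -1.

x_1(t) = e^(-2t)sin(5t) + e^(-2t)cos(5t), x_2(t) = -e^(-2t)cos(5t)

Coefficient matrix A = [[-7, -10], [5, 3]].
Characteristic polynomial det(A - λI) = λ^2 + 4λ + 29 = 0.
Eigenvalues λ = -2 ± 5i (complex conjugate pair).
For λ=-2+5i: an eigenvector is (-1,1) - i(-1,0) = (-1 + i, 1).
A real fundamental pair from Re and Im of e^((-2+5i)t)v: X_1 = e^(-2t)(cos(5t)·(-1,1) + sin(5t)·(-1,0)), X_2 = e^(-2t)(sin(5t)·(-1,1) - cos(5t)·(-1,0)).
General solution: c_1X_1 + c_2X_2.
Applying x_1(0)=1, x_2(0)=-1 gives c_1=-1, c_2=0.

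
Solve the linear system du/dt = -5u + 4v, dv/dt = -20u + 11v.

Coefficient matrix A = [[-5, 4], [-20, 11]].
Characteristic polynomial det(A - λI) = λ^2 - 6λ + 25 = 0.
Eigenvalues λ = 3 ± 4i (complex conjugate pair).
For λ=3+4i: an eigenvector is (0,1) - i(1,2) = (0 - i, 1 - 2i).
A real fundamental pair from Re and Im of e^((3+4i)t)v: X_1 = e^(3t)(cos(4t)·(0,1) + sin(4t)·(1,2)), X_2 = e^(3t)(sin(4t)·(0,1) - cos(4t)·(1,2)).
General solution: C_1X_1 + C_2X_2.

u(t) = C_1e^(3t)sin(4t) - C_2e^(3t)cos(4t), v(t) = 2C_1e^(3t)sin(4t) + C_1e^(3t)cos(4t) + C_2e^(3t)sin(4t) - 2C_2e^(3t)cos(4t)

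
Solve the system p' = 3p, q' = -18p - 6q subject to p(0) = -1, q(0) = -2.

Coefficient matrix A = [[3, 0], [-18, -6]].
Characteristic polynomial det(A - λI) = λ^2 + 3λ - 18 = 0.
Eigenvalues λ = 3, -6.
For λ=3: (A-λI) row 2 is [-18, -9], so an eigenvector is (1, -2).
For λ=-6: (A-λI) row 1 is [9, 0], so an eigenvector is (0, -1).
General solution: C_1e^(3t)(1,-2) + C_2e^(-6t)(0,-1).
Applying p(0)=-1, q(0)=-2 gives C_1=-1, C_2=4.

p(t) = -e^(3t), q(t) = 2e^(3t) - 4e^(-6t)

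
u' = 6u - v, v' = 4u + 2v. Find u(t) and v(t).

Coefficient matrix A = [[6, -1], [4, 2]].
Characteristic polynomial det(A - λI) = λ^2 - 8λ + 16 = 0.
Single eigenvalue λ = 4 with algebraic multiplicity 2.
Eigenvector v = (-1,-2); generalized eigenvector w with (A-λI)w=v is (1,3).
General solution: e^(4t)[K_1·v + K_2·(t·v + w)].

u(t) = -K_1e^(4t) - K_2te^(4t) + K_2e^(4t), v(t) = -2K_1e^(4t) - 2K_2te^(4t) + 3K_2e^(4t)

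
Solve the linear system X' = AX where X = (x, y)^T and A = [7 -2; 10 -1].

Coefficient matrix A = [[7, -2], [10, -1]].
Characteristic polynomial det(A - λI) = λ^2 - 6λ + 13 = 0.
Eigenvalues λ = 3 ± 2i (complex conjugate pair).
For λ=3+2i: an eigenvector is (0,1) - i(-1,-2) = (0 + i, 1 + 2i).
A real fundamental pair from Re and Im of e^((3+2i)t)v: X_1 = e^(3t)(cos(2t)·(0,1) + sin(2t)·(-1,-2)), X_2 = e^(3t)(sin(2t)·(0,1) - cos(2t)·(-1,-2)).
General solution: c_1X_1 + c_2X_2.

x(t) = -c_1e^(3t)sin(2t) + c_2e^(3t)cos(2t), y(t) = -2c_1e^(3t)sin(2t) + c_1e^(3t)cos(2t) + c_2e^(3t)sin(2t) + 2c_2e^(3t)cos(2t)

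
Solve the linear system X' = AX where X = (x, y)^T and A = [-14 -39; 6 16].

Coefficient matrix A = [[-14, -39], [6, 16]].
Characteristic polynomial det(A - λI) = λ^2 - 2λ + 10 = 0.
Eigenvalues λ = 1 ± 3i (complex conjugate pair).
For λ=1+3i: an eigenvector is (-2,1) - i(-3,1) = (-2 + 3i, 1 - i).
A real fundamental pair from Re and Im of e^((1+3i)t)v: X_1 = e^(t)(cos(3t)·(-2,1) + sin(3t)·(-3,1)), X_2 = e^(t)(sin(3t)·(-2,1) - cos(3t)·(-3,1)).
General solution: c_1X_1 + c_2X_2.

x(t) = -3c_1e^(t)sin(3t) - 2c_1e^(t)cos(3t) - 2c_2e^(t)sin(3t) + 3c_2e^(t)cos(3t), y(t) = c_1e^(t)sin(3t) + c_1e^(t)cos(3t) + c_2e^(t)sin(3t) - c_2e^(t)cos(3t)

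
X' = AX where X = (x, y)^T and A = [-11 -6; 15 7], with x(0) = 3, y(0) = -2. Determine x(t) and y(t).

x(t) = -5e^(-2t)sin(3t) + 3e^(-2t)cos(3t), y(t) = 9e^(-2t)sin(3t) - 2e^(-2t)cos(3t)

Coefficient matrix A = [[-11, -6], [15, 7]].
Characteristic polynomial det(A - λI) = λ^2 + 4λ + 13 = 0.
Eigenvalues λ = -2 ± 3i (complex conjugate pair).
For λ=-2+3i: an eigenvector is (-1,1) - i(1,-2) = (-1 - i, 1 + 2i).
A real fundamental pair from Re and Im of e^((-2+3i)t)v: X_1 = e^(-2t)(cos(3t)·(-1,1) + sin(3t)·(1,-2)), X_2 = e^(-2t)(sin(3t)·(-1,1) - cos(3t)·(1,-2)).
General solution: C_1X_1 + C_2X_2.
Applying x(0)=3, y(0)=-2 gives C_1=-4, C_2=1.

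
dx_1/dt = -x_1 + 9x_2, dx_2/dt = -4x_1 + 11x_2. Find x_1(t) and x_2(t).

Coefficient matrix A = [[-1, 9], [-4, 11]].
Characteristic polynomial det(A - λI) = λ^2 - 10λ + 25 = 0.
Single eigenvalue λ = 5 with algebraic multiplicity 2.
Eigenvector v = (-3,-2); generalized eigenvector w with (A-λI)w=v is (-1,-1).
General solution: e^(5t)[K_1·v + K_2·(t·v + w)].

x_1(t) = -3K_1e^(5t) - 3K_2te^(5t) - K_2e^(5t), x_2(t) = -2K_1e^(5t) - 2K_2te^(5t) - K_2e^(5t)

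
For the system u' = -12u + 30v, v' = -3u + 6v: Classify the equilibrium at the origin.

A = [[-12,30],[-3,6]]; det(A-λI) = λ^2 + 6λ + 18.
λ = -3 ± 3i: negative real part.

stable spiral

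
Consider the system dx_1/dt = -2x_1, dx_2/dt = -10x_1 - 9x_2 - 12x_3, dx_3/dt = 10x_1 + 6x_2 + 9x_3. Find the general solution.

x_1(t) = C_1e^(-2t), x_2(t) = 2C_1e^(-2t) + C_2e^(3t) + 2C_3e^(-3t), x_3(t) = -2C_1e^(-2t) - C_2e^(3t) - C_3e^(-3t)

Coefficient matrix A = [[-2, 0, 0], [-10, -9, -12], [10, 6, 9]].
det(A - λI) = 0 gives eigenvalues λ = -2, 3, -3.
For λ=-2: eigenvector (1,2,-2).
For λ=3: eigenvector (0,1,-1).
For λ=-3: eigenvector (0,2,-1).
General solution: C_1e^(-2t)(1,2,-2) + C_2e^(3t)(0,1,-1) + C_3e^(-3t)(0,2,-1).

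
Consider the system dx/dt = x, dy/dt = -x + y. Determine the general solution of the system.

x(t) = c_2e^(t), y(t) = -c_1e^(t) - c_2te^(t) - 3c_2e^(t)

Coefficient matrix A = [[1, 0], [-1, 1]].
Characteristic polynomial det(A - λI) = λ^2 - 2λ + 1 = 0.
Single eigenvalue λ = 1 with algebraic multiplicity 2.
Eigenvector v = (0,-1); generalized eigenvector w with (A-λI)w=v is (1,-3).
General solution: e^(t)[c_1·v + c_2·(t·v + w)].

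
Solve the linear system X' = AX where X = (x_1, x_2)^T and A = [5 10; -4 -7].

x_1(t) = 2c_1e^(-t)sin(2t) - c_1e^(-t)cos(2t) - c_2e^(-t)sin(2t) - 2c_2e^(-t)cos(2t), x_2(t) = -c_1e^(-t)sin(2t) + c_1e^(-t)cos(2t) + c_2e^(-t)sin(2t) + c_2e^(-t)cos(2t)

Coefficient matrix A = [[5, 10], [-4, -7]].
Characteristic polynomial det(A - λI) = λ^2 + 2λ + 5 = 0.
Eigenvalues λ = -1 ± 2i (complex conjugate pair).
For λ=-1+2i: an eigenvector is (-1,1) - i(2,-1) = (-1 - 2i, 1 + i).
A real fundamental pair from Re and Im of e^((-1+2i)t)v: X_1 = e^(-t)(cos(2t)·(-1,1) + sin(2t)·(2,-1)), X_2 = e^(-t)(sin(2t)·(-1,1) - cos(2t)·(2,-1)).
General solution: c_1X_1 + c_2X_2.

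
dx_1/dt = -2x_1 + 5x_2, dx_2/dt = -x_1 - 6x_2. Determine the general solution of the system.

Coefficient matrix A = [[-2, 5], [-1, -6]].
Characteristic polynomial det(A - λI) = λ^2 + 8λ + 17 = 0.
Eigenvalues λ = -4 ± i (complex conjugate pair).
For λ=-4+i: an eigenvector is (-1,0) - i(-2,1) = (-1 + 2i, 0 - i).
A real fundamental pair from Re and Im of e^((-4+i)t)v: X_1 = e^(-4t)(cos(t)·(-1,0) + sin(t)·(-2,1)), X_2 = e^(-4t)(sin(t)·(-1,0) - cos(t)·(-2,1)).
General solution: C_1X_1 + C_2X_2.

x_1(t) = -2C_1e^(-4t)sin(t) - C_1e^(-4t)cos(t) - C_2e^(-4t)sin(t) + 2C_2e^(-4t)cos(t), x_2(t) = C_1e^(-4t)sin(t) - C_2e^(-4t)cos(t)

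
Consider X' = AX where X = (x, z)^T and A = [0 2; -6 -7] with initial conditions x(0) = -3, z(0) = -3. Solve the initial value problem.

Coefficient matrix A = [[0, 2], [-6, -7]].
Characteristic polynomial det(A - λI) = λ^2 + 7λ + 12 = 0.
Eigenvalues λ = -4, -3.
For λ=-4: (A-λI) row 1 is [4, 2], so an eigenvector is (1, -2).
For λ=-3: (A-λI) row 1 is [3, 2], so an eigenvector is (2, -3).
General solution: C_1e^(-4t)(1,-2) + C_2e^(-3t)(2,-3).
Applying x(0)=-3, z(0)=-3 gives C_1=15, C_2=-9.

x(t) = -18e^(-3t) + 15e^(-4t), z(t) = 27e^(-3t) - 30e^(-4t)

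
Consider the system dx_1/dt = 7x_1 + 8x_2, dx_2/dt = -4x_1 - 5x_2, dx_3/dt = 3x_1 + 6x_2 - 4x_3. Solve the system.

x_1(t) = 2c_1e^(3t) - c_3e^(-t), x_2(t) = -c_1e^(3t) + c_3e^(-t), x_3(t) = c_2e^(-4t) + c_3e^(-t)

Coefficient matrix A = [[7, 8, 0], [-4, -5, 0], [3, 6, -4]].
det(A - λI) = 0 gives eigenvalues λ = 3, -4, -1.
For λ=3: eigenvector (2,-1,0).
For λ=-4: eigenvector (0,0,1).
For λ=-1: eigenvector (-1,1,1).
General solution: c_1e^(3t)(2,-1,0) + c_2e^(-4t)(0,0,1) + c_3e^(-t)(-1,1,1).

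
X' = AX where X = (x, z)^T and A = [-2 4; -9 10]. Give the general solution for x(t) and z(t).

Coefficient matrix A = [[-2, 4], [-9, 10]].
Characteristic polynomial det(A - λI) = λ^2 - 8λ + 16 = 0.
Single eigenvalue λ = 4 with algebraic multiplicity 2.
Eigenvector v = (-2,-3); generalized eigenvector w with (A-λI)w=v is (-1,-2).
General solution: e^(4t)[K_1·v + K_2·(t·v + w)].

x(t) = -2K_1e^(4t) - 2K_2te^(4t) - K_2e^(4t), z(t) = -3K_1e^(4t) - 3K_2te^(4t) - 2K_2e^(4t)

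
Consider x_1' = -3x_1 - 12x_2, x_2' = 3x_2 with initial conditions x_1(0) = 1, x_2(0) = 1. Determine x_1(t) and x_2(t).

x_1(t) = -2e^(3t) + 3e^(-3t), x_2(t) = e^(3t)

Coefficient matrix A = [[-3, -12], [0, 3]].
Characteristic polynomial det(A - λI) = λ^2 - 9 = 0.
Eigenvalues λ = -3, 3.
For λ=-3: (A-λI) row 1 is [0, -12], so an eigenvector is (-1, 0).
For λ=3: (A-λI) row 1 is [-6, -12], so an eigenvector is (2, -1).
General solution: C_1e^(-3t)(-1,0) + C_2e^(3t)(2,-1).
Applying x_1(0)=1, x_2(0)=1 gives C_1=-3, C_2=-1.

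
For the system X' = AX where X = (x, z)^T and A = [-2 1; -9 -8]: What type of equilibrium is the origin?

A = [[-2,1],[-9,-8]]; det(A-λI) = λ^2 + 10λ + 25.
repeated λ = -5 with a single eigenvector.

stable improper node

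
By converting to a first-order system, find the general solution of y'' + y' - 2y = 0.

Let x_1 = y, x_2 = y'. Then x_1' = x_2 and x_2' = 2x_1 - x_2.
A = [[0,1],[2,-1]]; det(A-λI) = λ^2 + λ - 2.
Eigenvalues λ = -2, 1 with eigenvectors (1,-2), (1,1).

y(t) = c_1e^(-2t) + c_2e^(t)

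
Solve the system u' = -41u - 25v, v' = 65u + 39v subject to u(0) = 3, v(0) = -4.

Coefficient matrix A = [[-41, -25], [65, 39]].
Characteristic polynomial det(A - λI) = λ^2 + 2λ + 26 = 0.
Eigenvalues λ = -1 ± 5i (complex conjugate pair).
For λ=-1+5i: an eigenvector is (2,-3) - i(-1,2) = (2 + i, -3 - 2i).
A real fundamental pair from Re and Im of e^((-1+5i)t)v: X_1 = e^(-t)(cos(5t)·(2,-3) + sin(5t)·(-1,2)), X_2 = e^(-t)(sin(5t)·(2,-3) - cos(5t)·(-1,2)).
General solution: c_1X_1 + c_2X_2.
Applying u(0)=3, v(0)=-4 gives c_1=2, c_2=-1.

u(t) = -4e^(-t)sin(5t) + 3e^(-t)cos(5t), v(t) = 7e^(-t)sin(5t) - 4e^(-t)cos(5t)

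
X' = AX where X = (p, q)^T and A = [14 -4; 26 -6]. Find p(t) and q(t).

Coefficient matrix A = [[14, -4], [26, -6]].
Characteristic polynomial det(A - λI) = λ^2 - 8λ + 20 = 0.
Eigenvalues λ = 4 ± 2i (complex conjugate pair).
For λ=4+2i: an eigenvector is (-1,-3) - i(1,2) = (-1 - i, -3 - 2i).
A real fundamental pair from Re and Im of e^((4+2i)t)v: X_1 = e^(4t)(cos(2t)·(-1,-3) + sin(2t)·(1,2)), X_2 = e^(4t)(sin(2t)·(-1,-3) - cos(2t)·(1,2)).
General solution: c_1X_1 + c_2X_2.

p(t) = c_1e^(4t)sin(2t) - c_1e^(4t)cos(2t) - c_2e^(4t)sin(2t) - c_2e^(4t)cos(2t), q(t) = 2c_1e^(4t)sin(2t) - 3c_1e^(4t)cos(2t) - 3c_2e^(4t)sin(2t) - 2c_2e^(4t)cos(2t)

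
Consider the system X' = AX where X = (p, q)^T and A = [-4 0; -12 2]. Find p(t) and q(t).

Coefficient matrix A = [[-4, 0], [-12, 2]].
Characteristic polynomial det(A - λI) = λ^2 + 2λ - 8 = 0.
Eigenvalues λ = 2, -4.
For λ=2: (A-λI) row 1 is [-6, 0], so an eigenvector is (0, -1).
For λ=-4: (A-λI) row 2 is [-12, 6], so an eigenvector is (1, 2).
General solution: c_1e^(2t)(0,-1) + c_2e^(-4t)(1,2).

p(t) = c_2e^(-4t), q(t) = -c_1e^(2t) + 2c_2e^(-4t)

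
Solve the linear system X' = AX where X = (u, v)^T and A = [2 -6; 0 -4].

Coefficient matrix A = [[2, -6], [0, -4]].
Characteristic polynomial det(A - λI) = λ^2 + 2λ - 8 = 0.
Eigenvalues λ = 2, -4.
For λ=2: (A-λI) row 1 is [0, -6], so an eigenvector is (1, 0).
For λ=-4: (A-λI) row 1 is [6, -6], so an eigenvector is (-1, -1).
General solution: C_1e^(2t)(1,0) + C_2e^(-4t)(-1,-1).

u(t) = C_1e^(2t) - C_2e^(-4t), v(t) = -C_2e^(-4t)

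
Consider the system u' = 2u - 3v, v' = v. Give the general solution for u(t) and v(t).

Coefficient matrix A = [[2, -3], [0, 1]].
Characteristic polynomial det(A - λI) = λ^2 - 3λ + 2 = 0.
Eigenvalues λ = 1, 2.
For λ=1: (A-λI) row 1 is [1, -3], so an eigenvector is (-3, -1).
For λ=2: (A-λI) row 1 is [0, -3], so an eigenvector is (1, 0).
General solution: K_1e^(t)(-3,-1) + K_2e^(2t)(1,0).

u(t) = -3K_1e^(t) + K_2e^(2t), v(t) = -K_1e^(t)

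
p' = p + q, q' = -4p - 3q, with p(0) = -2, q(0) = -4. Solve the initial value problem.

p(t) = -8te^(-t) - 2e^(-t), q(t) = 16te^(-t) - 4e^(-t)

Coefficient matrix A = [[1, 1], [-4, -3]].
Characteristic polynomial det(A - λI) = λ^2 + 2λ + 1 = 0.
Single eigenvalue λ = -1 with algebraic multiplicity 2.
Eigenvector v = (1,-2); generalized eigenvector w with (A-λI)w=v is (0,1).
General solution: e^(-t)[K_1·v + K_2·(t·v + w)].
Applying p(0)=-2, q(0)=-4 gives K_1=-2, K_2=-8.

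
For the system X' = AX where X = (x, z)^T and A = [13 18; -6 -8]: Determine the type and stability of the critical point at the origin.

A = [[13,18],[-6,-8]]; det(A-λI) = λ^2 - 5λ + 4.
λ = 1, 4: both positive.

unstable node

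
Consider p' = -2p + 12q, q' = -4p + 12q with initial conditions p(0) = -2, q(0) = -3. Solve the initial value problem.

p(t) = -12e^(6t) + 10e^(4t), q(t) = -8e^(6t) + 5e^(4t)

Coefficient matrix A = [[-2, 12], [-4, 12]].
Characteristic polynomial det(A - λI) = λ^2 - 10λ + 24 = 0.
Eigenvalues λ = 4, 6.
For λ=4: (A-λI) row 1 is [-6, 12], so an eigenvector is (2, 1).
For λ=6: (A-λI) row 1 is [-8, 12], so an eigenvector is (3, 2).
General solution: C_1e^(4t)(2,1) + C_2e^(6t)(3,2).
Applying p(0)=-2, q(0)=-3 gives C_1=5, C_2=-4.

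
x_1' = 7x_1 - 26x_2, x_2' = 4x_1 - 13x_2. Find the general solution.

x_1(t) = 2C_1e^(-3t)sin(2t) + 3C_1e^(-3t)cos(2t) + 3C_2e^(-3t)sin(2t) - 2C_2e^(-3t)cos(2t), x_2(t) = C_1e^(-3t)sin(2t) + C_1e^(-3t)cos(2t) + C_2e^(-3t)sin(2t) - C_2e^(-3t)cos(2t)

Coefficient matrix A = [[7, -26], [4, -13]].
Characteristic polynomial det(A - λI) = λ^2 + 6λ + 13 = 0.
Eigenvalues λ = -3 ± 2i (complex conjugate pair).
For λ=-3+2i: an eigenvector is (3,1) - i(2,1) = (3 - 2i, 1 - i).
A real fundamental pair from Re and Im of e^((-3+2i)t)v: X_1 = e^(-3t)(cos(2t)·(3,1) + sin(2t)·(2,1)), X_2 = e^(-3t)(sin(2t)·(3,1) - cos(2t)·(2,1)).
General solution: C_1X_1 + C_2X_2.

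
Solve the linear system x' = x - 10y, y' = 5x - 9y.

Coefficient matrix A = [[1, -10], [5, -9]].
Characteristic polynomial det(A - λI) = λ^2 + 8λ + 41 = 0.
Eigenvalues λ = -4 ± 5i (complex conjugate pair).
For λ=-4+5i: an eigenvector is (1,1) - i(-1,0) = (1 + i, 1).
A real fundamental pair from Re and Im of e^((-4+5i)t)v: X_1 = e^(-4t)(cos(5t)·(1,1) + sin(5t)·(-1,0)), X_2 = e^(-4t)(sin(5t)·(1,1) - cos(5t)·(-1,0)).
General solution: C_1X_1 + C_2X_2.

x(t) = -C_1e^(-4t)sin(5t) + C_1e^(-4t)cos(5t) + C_2e^(-4t)sin(5t) + C_2e^(-4t)cos(5t), y(t) = C_1e^(-4t)cos(5t) + C_2e^(-4t)sin(5t)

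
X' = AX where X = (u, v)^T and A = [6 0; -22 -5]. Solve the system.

u(t) = -c_1e^(6t), v(t) = 2c_1e^(6t) + c_2e^(-5t)

Coefficient matrix A = [[6, 0], [-22, -5]].
Characteristic polynomial det(A - λI) = λ^2 - λ - 30 = 0.
Eigenvalues λ = 6, -5.
For λ=6: (A-λI) row 2 is [-22, -11], so an eigenvector is (-1, 2).
For λ=-5: (A-λI) row 1 is [11, 0], so an eigenvector is (0, 1).
General solution: c_1e^(6t)(-1,2) + c_2e^(-5t)(0,1).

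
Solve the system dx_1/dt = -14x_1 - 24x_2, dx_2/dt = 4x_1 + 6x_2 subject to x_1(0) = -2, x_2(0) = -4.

x_1(t) = 28e^(-2t) - 30e^(-6t), x_2(t) = -14e^(-2t) + 10e^(-6t)

Coefficient matrix A = [[-14, -24], [4, 6]].
Characteristic polynomial det(A - λI) = λ^2 + 8λ + 12 = 0.
Eigenvalues λ = -6, -2.
For λ=-6: (A-λI) row 1 is [-8, -24], so an eigenvector is (3, -1).
For λ=-2: (A-λI) row 1 is [-12, -24], so an eigenvector is (2, -1).
General solution: K_1e^(-6t)(3,-1) + K_2e^(-2t)(2,-1).
Applying x_1(0)=-2, x_2(0)=-4 gives K_1=-10, K_2=14.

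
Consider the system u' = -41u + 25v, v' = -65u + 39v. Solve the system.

u(t) = -c_1e^(-t)sin(5t) + 2c_1e^(-t)cos(5t) + 2c_2e^(-t)sin(5t) + c_2e^(-t)cos(5t), v(t) = -2c_1e^(-t)sin(5t) + 3c_1e^(-t)cos(5t) + 3c_2e^(-t)sin(5t) + 2c_2e^(-t)cos(5t)

Coefficient matrix A = [[-41, 25], [-65, 39]].
Characteristic polynomial det(A - λI) = λ^2 + 2λ + 26 = 0.
Eigenvalues λ = -1 ± 5i (complex conjugate pair).
For λ=-1+5i: an eigenvector is (2,3) - i(-1,-2) = (2 + i, 3 + 2i).
A real fundamental pair from Re and Im of e^((-1+5i)t)v: X_1 = e^(-t)(cos(5t)·(2,3) + sin(5t)·(-1,-2)), X_2 = e^(-t)(sin(5t)·(2,3) - cos(5t)·(-1,-2)).
General solution: c_1X_1 + c_2X_2.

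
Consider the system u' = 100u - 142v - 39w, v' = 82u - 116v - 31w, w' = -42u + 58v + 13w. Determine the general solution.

Coefficient matrix A = [[100, -142, -39], [82, -116, -31], [-42, 58, 13]].
det(A - λI) = 0 gives eigenvalues λ = 2, -2, -3.
For λ=2: eigenvector (5,4,-2).
For λ=-2: eigenvector (11,9,-4).
For λ=-3: eigenvector (-1,-1,1).
General solution: C_1e^(2t)(5,4,-2) + C_2e^(-2t)(11,9,-4) + C_3e^(-3t)(-1,-1,1).

u(t) = 5C_1e^(2t) + 11C_2e^(-2t) - C_3e^(-3t), v(t) = 4C_1e^(2t) + 9C_2e^(-2t) - C_3e^(-3t), w(t) = -2C_1e^(2t) - 4C_2e^(-2t) + C_3e^(-3t)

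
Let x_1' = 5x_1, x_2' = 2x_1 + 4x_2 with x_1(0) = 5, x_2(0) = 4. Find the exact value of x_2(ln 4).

8704

A = [[5,0],[2,4]]; eigenvalues λ = 5, 4.
Eigenvectors: (1,2) for λ=5, (0,-1) for λ=4.
From the initial condition, c_1 = 5, c_2 = 6.
x_2(ln 4) = (5)(4^5)(2) + (6)(4^4)(-1) = 8704.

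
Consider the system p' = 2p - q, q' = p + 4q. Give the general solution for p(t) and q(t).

p(t) = C_1e^(3t) + C_2te^(3t) + C_2e^(3t), q(t) = -C_1e^(3t) - C_2te^(3t) - 2C_2e^(3t)

Coefficient matrix A = [[2, -1], [1, 4]].
Characteristic polynomial det(A - λI) = λ^2 - 6λ + 9 = 0.
Single eigenvalue λ = 3 with algebraic multiplicity 2.
Eigenvector v = (1,-1); generalized eigenvector w with (A-λI)w=v is (1,-2).
General solution: e^(3t)[C_1·v + C_2·(t·v + w)].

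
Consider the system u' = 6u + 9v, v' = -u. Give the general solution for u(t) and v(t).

u(t) = 3C_1e^(3t) + 3C_2te^(3t) - 2C_2e^(3t), v(t) = -C_1e^(3t) - C_2te^(3t) + C_2e^(3t)

Coefficient matrix A = [[6, 9], [-1, 0]].
Characteristic polynomial det(A - λI) = λ^2 - 6λ + 9 = 0.
Single eigenvalue λ = 3 with algebraic multiplicity 2.
Eigenvector v = (3,-1); generalized eigenvector w with (A-λI)w=v is (-2,1).
General solution: e^(3t)[C_1·v + C_2·(t·v + w)].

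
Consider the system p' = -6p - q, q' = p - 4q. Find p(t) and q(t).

Coefficient matrix A = [[-6, -1], [1, -4]].
Characteristic polynomial det(A - λI) = λ^2 + 10λ + 25 = 0.
Single eigenvalue λ = -5 with algebraic multiplicity 2.
Eigenvector v = (1,-1); generalized eigenvector w with (A-λI)w=v is (-2,1).
General solution: e^(-5t)[C_1·v + C_2·(t·v + w)].

p(t) = C_1e^(-5t) + C_2te^(-5t) - 2C_2e^(-5t), q(t) = -C_1e^(-5t) - C_2te^(-5t) + C_2e^(-5t)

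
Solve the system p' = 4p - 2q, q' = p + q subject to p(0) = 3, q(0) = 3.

Coefficient matrix A = [[4, -2], [1, 1]].
Characteristic polynomial det(A - λI) = λ^2 - 5λ + 6 = 0.
Eigenvalues λ = 2, 3.
For λ=2: (A-λI) row 1 is [2, -2], so an eigenvector is (1, 1).
For λ=3: (A-λI) row 1 is [1, -2], so an eigenvector is (-2, -1).
General solution: C_1e^(2t)(1,1) + C_2e^(3t)(-2,-1).
Applying p(0)=3, q(0)=3 gives C_1=3, C_2=0.

p(t) = 3e^(2t), q(t) = 3e^(2t)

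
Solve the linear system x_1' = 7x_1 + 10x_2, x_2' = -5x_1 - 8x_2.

x_1(t) = 2K_1e^(2t) - K_2e^(-3t), x_2(t) = -K_1e^(2t) + K_2e^(-3t)

Coefficient matrix A = [[7, 10], [-5, -8]].
Characteristic polynomial det(A - λI) = λ^2 + λ - 6 = 0.
Eigenvalues λ = 2, -3.
For λ=2: (A-λI) row 1 is [5, 10], so an eigenvector is (2, -1).
For λ=-3: (A-λI) row 1 is [10, 10], so an eigenvector is (-1, 1).
General solution: K_1e^(2t)(2,-1) + K_2e^(-3t)(-1,1).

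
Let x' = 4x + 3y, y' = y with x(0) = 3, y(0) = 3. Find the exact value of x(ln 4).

A = [[4,3],[0,1]]; eigenvalues λ = 4, 1.
Eigenvectors: (1,0) for λ=4, (1,-1) for λ=1.
From the initial condition, c_1 = 6, c_2 = -3.
x(ln 4) = (6)(4^4)(1) + (-3)(4^1)(1) = 1524.

1524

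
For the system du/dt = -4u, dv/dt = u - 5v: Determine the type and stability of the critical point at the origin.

stable node

A = [[-4,0],[1,-5]]; det(A-λI) = λ^2 + 9λ + 20.
λ = -5, -4: both negative.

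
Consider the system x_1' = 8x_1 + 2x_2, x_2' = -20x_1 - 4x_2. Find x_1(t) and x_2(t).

x_1(t) = c_1e^(2t)cos(2t) + c_2e^(2t)sin(2t), x_2(t) = -c_1e^(2t)sin(2t) - 3c_1e^(2t)cos(2t) - 3c_2e^(2t)sin(2t) + c_2e^(2t)cos(2t)

Coefficient matrix A = [[8, 2], [-20, -4]].
Characteristic polynomial det(A - λI) = λ^2 - 4λ + 8 = 0.
Eigenvalues λ = 2 ± 2i (complex conjugate pair).
For λ=2+2i: an eigenvector is (1,-3) - i(0,-1) = (1, -3 + i).
A real fundamental pair from Re and Im of e^((2+2i)t)v: X_1 = e^(2t)(cos(2t)·(1,-3) + sin(2t)·(0,-1)), X_2 = e^(2t)(sin(2t)·(1,-3) - cos(2t)·(0,-1)).
General solution: c_1X_1 + c_2X_2.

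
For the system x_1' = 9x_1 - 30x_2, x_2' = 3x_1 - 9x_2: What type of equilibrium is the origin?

center

A = [[9,-30],[3,-9]]; det(A-λI) = λ^2 + 9.
λ = 0 ± 3i: zero real part.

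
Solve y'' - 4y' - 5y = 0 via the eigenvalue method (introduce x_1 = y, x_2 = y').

Let x_1 = y, x_2 = y'. Then x_1' = x_2 and x_2' = 5x_1 + 4x_2.
A = [[0,1],[5,4]]; det(A-λI) = λ^2 - 4λ - 5.
Eigenvalues λ = -1, 5 with eigenvectors (1,-1), (1,5).

y(t) = K_1e^(-t) + K_2e^(5t)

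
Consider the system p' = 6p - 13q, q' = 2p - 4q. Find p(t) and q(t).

p(t) = -2c_1e^(t)sin(t) - 3c_1e^(t)cos(t) - 3c_2e^(t)sin(t) + 2c_2e^(t)cos(t), q(t) = -c_1e^(t)sin(t) - c_1e^(t)cos(t) - c_2e^(t)sin(t) + c_2e^(t)cos(t)

Coefficient matrix A = [[6, -13], [2, -4]].
Characteristic polynomial det(A - λI) = λ^2 - 2λ + 2 = 0.
Eigenvalues λ = 1 ± i (complex conjugate pair).
For λ=1+i: an eigenvector is (-3,-1) - i(-2,-1) = (-3 + 2i, -1 + i).
A real fundamental pair from Re and Im of e^((1+i)t)v: X_1 = e^(t)(cos(t)·(-3,-1) + sin(t)·(-2,-1)), X_2 = e^(t)(sin(t)·(-3,-1) - cos(t)·(-2,-1)).
General solution: c_1X_1 + c_2X_2.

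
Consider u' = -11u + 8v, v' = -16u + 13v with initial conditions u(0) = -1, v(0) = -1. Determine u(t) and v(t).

u(t) = -e^(-3t), v(t) = -e^(-3t)

Coefficient matrix A = [[-11, 8], [-16, 13]].
Characteristic polynomial det(A - λI) = λ^2 - 2λ - 15 = 0.
Eigenvalues λ = 5, -3.
For λ=5: (A-λI) row 1 is [-16, 8], so an eigenvector is (1, 2).
For λ=-3: (A-λI) row 1 is [-8, 8], so an eigenvector is (-1, -1).
General solution: C_1e^(5t)(1,2) + C_2e^(-3t)(-1,-1).
Applying u(0)=-1, v(0)=-1 gives C_1=0, C_2=1.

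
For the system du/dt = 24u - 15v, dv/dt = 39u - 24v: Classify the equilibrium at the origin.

A = [[24,-15],[39,-24]]; det(A-λI) = λ^2 + 9.
λ = 0 ± 3i: zero real part.

center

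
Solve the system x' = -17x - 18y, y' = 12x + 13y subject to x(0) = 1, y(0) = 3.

Coefficient matrix A = [[-17, -18], [12, 13]].
Characteristic polynomial det(A - λI) = λ^2 + 4λ - 5 = 0.
Eigenvalues λ = -5, 1.
For λ=-5: (A-λI) row 1 is [-12, -18], so an eigenvector is (-3, 2).
For λ=1: (A-λI) row 1 is [-18, -18], so an eigenvector is (1, -1).
General solution: C_1e^(-5t)(-3,2) + C_2e^(t)(1,-1).
Applying x(0)=1, y(0)=3 gives C_1=-4, C_2=-11.

x(t) = -11e^(t) + 12e^(-5t), y(t) = 11e^(t) - 8e^(-5t)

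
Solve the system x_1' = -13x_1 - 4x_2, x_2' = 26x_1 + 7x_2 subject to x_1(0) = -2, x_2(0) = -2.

x_1(t) = 14e^(-3t)sin(2t) - 2e^(-3t)cos(2t), x_2(t) = -36e^(-3t)sin(2t) - 2e^(-3t)cos(2t)

Coefficient matrix A = [[-13, -4], [26, 7]].
Characteristic polynomial det(A - λI) = λ^2 + 6λ + 13 = 0.
Eigenvalues λ = -3 ± 2i (complex conjugate pair).
For λ=-3+2i: an eigenvector is (-1,2) - i(1,-3) = (-1 - i, 2 + 3i).
A real fundamental pair from Re and Im of e^((-3+2i)t)v: X_1 = e^(-3t)(cos(2t)·(-1,2) + sin(2t)·(1,-3)), X_2 = e^(-3t)(sin(2t)·(-1,2) - cos(2t)·(1,-3)).
General solution: C_1X_1 + C_2X_2.
Applying x_1(0)=-2, x_2(0)=-2 gives C_1=8, C_2=-6.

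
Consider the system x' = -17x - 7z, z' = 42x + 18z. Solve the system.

Coefficient matrix A = [[-17, -7], [42, 18]].
Characteristic polynomial det(A - λI) = λ^2 - λ - 12 = 0.
Eigenvalues λ = -3, 4.
For λ=-3: (A-λI) row 1 is [-14, -7], so an eigenvector is (1, -2).
For λ=4: (A-λI) row 1 is [-21, -7], so an eigenvector is (1, -3).
General solution: c_1e^(-3t)(1,-2) + c_2e^(4t)(1,-3).

x(t) = c_1e^(-3t) + c_2e^(4t), z(t) = -2c_1e^(-3t) - 3c_2e^(4t)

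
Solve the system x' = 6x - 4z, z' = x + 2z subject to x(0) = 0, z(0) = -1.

x(t) = 4te^(4t), z(t) = 2te^(4t) - e^(4t)

Coefficient matrix A = [[6, -4], [1, 2]].
Characteristic polynomial det(A - λI) = λ^2 - 8λ + 16 = 0.
Single eigenvalue λ = 4 with algebraic multiplicity 2.
Eigenvector v = (2,1); generalized eigenvector w with (A-λI)w=v is (-1,-1).
General solution: e^(4t)[K_1·v + K_2·(t·v + w)].
Applying x(0)=0, z(0)=-1 gives K_1=1, K_2=2.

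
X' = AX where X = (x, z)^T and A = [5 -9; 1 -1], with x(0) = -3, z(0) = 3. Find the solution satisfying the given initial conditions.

Coefficient matrix A = [[5, -9], [1, -1]].
Characteristic polynomial det(A - λI) = λ^2 - 4λ + 4 = 0.
Single eigenvalue λ = 2 with algebraic multiplicity 2.
Eigenvector v = (-3,-1); generalized eigenvector w with (A-λI)w=v is (-1,0).
General solution: e^(2t)[C_1·v + C_2·(t·v + w)].
Applying x(0)=-3, z(0)=3 gives C_1=-3, C_2=12.

x(t) = -36te^(2t) - 3e^(2t), z(t) = -12te^(2t) + 3e^(2t)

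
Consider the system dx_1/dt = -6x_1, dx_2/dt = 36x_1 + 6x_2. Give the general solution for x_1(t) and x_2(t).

x_1(t) = c_1e^(-6t), x_2(t) = -3c_1e^(-6t) + c_2e^(6t)

Coefficient matrix A = [[-6, 0], [36, 6]].
Characteristic polynomial det(A - λI) = λ^2 - 36 = 0.
Eigenvalues λ = -6, 6.
For λ=-6: (A-λI) row 2 is [36, 12], so an eigenvector is (1, -3).
For λ=6: (A-λI) row 1 is [-12, 0], so an eigenvector is (0, 1).
General solution: c_1e^(-6t)(1,-3) + c_2e^(6t)(0,1).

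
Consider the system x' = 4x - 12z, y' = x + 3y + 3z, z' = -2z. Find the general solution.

Coefficient matrix A = [[4, 0, -12], [1, 3, 3], [0, 0, -2]].
det(A - λI) = 0 gives eigenvalues λ = 4, -2, 3.
For λ=4: eigenvector (1,1,0).
For λ=-2: eigenvector (2,-1,1).
For λ=3: eigenvector (0,1,0).
General solution: C_1e^(4t)(1,1,0) + C_2e^(-2t)(2,-1,1) + C_3e^(3t)(0,1,0).

x(t) = C_1e^(4t) + 2C_2e^(-2t), y(t) = C_1e^(4t) - C_2e^(-2t) + C_3e^(3t), z(t) = C_2e^(-2t)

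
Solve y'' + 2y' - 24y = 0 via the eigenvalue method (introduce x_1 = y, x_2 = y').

y(t) = C_1e^(-6t) + C_2e^(4t)

Let x_1 = y, x_2 = y'. Then x_1' = x_2 and x_2' = 24x_1 - 2x_2.
A = [[0,1],[24,-2]]; det(A-λI) = λ^2 + 2λ - 24.
Eigenvalues λ = -6, 4 with eigenvectors (1,-6), (1,4).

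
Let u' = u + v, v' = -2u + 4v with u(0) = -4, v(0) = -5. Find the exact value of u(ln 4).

-112

A = [[1,1],[-2,4]]; eigenvalues λ = 2, 3.
Eigenvectors: (-1,-1) for λ=2, (-1,-2) for λ=3.
From the initial condition, c_1 = 3, c_2 = 1.
u(ln 4) = (3)(4^2)(-1) + (1)(4^3)(-1) = -112.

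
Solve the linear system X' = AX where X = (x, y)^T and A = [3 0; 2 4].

x(t) = -K_1e^(3t), y(t) = 2K_1e^(3t) + K_2e^(4t)

Coefficient matrix A = [[3, 0], [2, 4]].
Characteristic polynomial det(A - λI) = λ^2 - 7λ + 12 = 0.
Eigenvalues λ = 3, 4.
For λ=3: (A-λI) row 2 is [2, 1], so an eigenvector is (-1, 2).
For λ=4: (A-λI) row 1 is [-1, 0], so an eigenvector is (0, 1).
General solution: K_1e^(3t)(-1,2) + K_2e^(4t)(0,1).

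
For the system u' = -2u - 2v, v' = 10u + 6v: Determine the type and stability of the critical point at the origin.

unstable spiral

A = [[-2,-2],[10,6]]; det(A-λI) = λ^2 - 4λ + 8.
λ = 2 ± 2i: positive real part.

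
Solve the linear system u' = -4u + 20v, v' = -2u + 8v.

Coefficient matrix A = [[-4, 20], [-2, 8]].
Characteristic polynomial det(A - λI) = λ^2 - 4λ + 8 = 0.
Eigenvalues λ = 2 ± 2i (complex conjugate pair).
For λ=2+2i: an eigenvector is (-3,-1) - i(-1,0) = (-3 + i, -1).
A real fundamental pair from Re and Im of e^((2+2i)t)v: X_1 = e^(2t)(cos(2t)·(-3,-1) + sin(2t)·(-1,0)), X_2 = e^(2t)(sin(2t)·(-3,-1) - cos(2t)·(-1,0)).
General solution: K_1X_1 + K_2X_2.

u(t) = -K_1e^(2t)sin(2t) - 3K_1e^(2t)cos(2t) - 3K_2e^(2t)sin(2t) + K_2e^(2t)cos(2t), v(t) = -K_1e^(2t)cos(2t) - K_2e^(2t)sin(2t)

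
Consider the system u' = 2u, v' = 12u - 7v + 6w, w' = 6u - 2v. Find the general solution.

Coefficient matrix A = [[2, 0, 0], [12, -7, 6], [6, -2, 0]].
det(A - λI) = 0 gives eigenvalues λ = 2, -3, -4.
For λ=2: eigenvector (1,2,1).
For λ=-3: eigenvector (0,-3,-2).
For λ=-4: eigenvector (0,2,1).
General solution: K_1e^(2t)(1,2,1) + K_2e^(-3t)(0,-3,-2) + K_3e^(-4t)(0,2,1).

u(t) = K_1e^(2t), v(t) = 2K_1e^(2t) - 3K_2e^(-3t) + 2K_3e^(-4t), w(t) = K_1e^(2t) - 2K_2e^(-3t) + K_3e^(-4t)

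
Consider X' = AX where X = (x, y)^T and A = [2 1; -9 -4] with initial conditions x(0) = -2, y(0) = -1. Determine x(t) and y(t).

Coefficient matrix A = [[2, 1], [-9, -4]].
Characteristic polynomial det(A - λI) = λ^2 + 2λ + 1 = 0.
Single eigenvalue λ = -1 with algebraic multiplicity 2.
Eigenvector v = (1,-3); generalized eigenvector w with (A-λI)w=v is (0,1).
General solution: e^(-t)[C_1·v + C_2·(t·v + w)].
Applying x(0)=-2, y(0)=-1 gives C_1=-2, C_2=-7.

x(t) = -7te^(-t) - 2e^(-t), y(t) = 21te^(-t) - e^(-t)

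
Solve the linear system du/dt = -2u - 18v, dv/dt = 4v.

Coefficient matrix A = [[-2, -18], [0, 4]].
Characteristic polynomial det(A - λI) = λ^2 - 2λ - 8 = 0.
Eigenvalues λ = 4, -2.
For λ=4: (A-λI) row 1 is [-6, -18], so an eigenvector is (-3, 1).
For λ=-2: (A-λI) row 1 is [0, -18], so an eigenvector is (-1, 0).
General solution: K_1e^(4t)(-3,1) + K_2e^(-2t)(-1,0).

u(t) = -3K_1e^(4t) - K_2e^(-2t), v(t) = K_1e^(4t)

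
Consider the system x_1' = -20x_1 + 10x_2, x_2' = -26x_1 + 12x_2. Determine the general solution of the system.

x_1(t) = -c_1e^(-4t)sin(2t) + 2c_1e^(-4t)cos(2t) + 2c_2e^(-4t)sin(2t) + c_2e^(-4t)cos(2t), x_2(t) = -2c_1e^(-4t)sin(2t) + 3c_1e^(-4t)cos(2t) + 3c_2e^(-4t)sin(2t) + 2c_2e^(-4t)cos(2t)

Coefficient matrix A = [[-20, 10], [-26, 12]].
Characteristic polynomial det(A - λI) = λ^2 + 8λ + 20 = 0.
Eigenvalues λ = -4 ± 2i (complex conjugate pair).
For λ=-4+2i: an eigenvector is (2,3) - i(-1,-2) = (2 + i, 3 + 2i).
A real fundamental pair from Re and Im of e^((-4+2i)t)v: X_1 = e^(-4t)(cos(2t)·(2,3) + sin(2t)·(-1,-2)), X_2 = e^(-4t)(sin(2t)·(2,3) - cos(2t)·(-1,-2)).
General solution: c_1X_1 + c_2X_2.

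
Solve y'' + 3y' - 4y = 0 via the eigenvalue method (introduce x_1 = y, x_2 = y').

y(t) = C_1e^(-4t) + C_2e^(t)

Let x_1 = y, x_2 = y'. Then x_1' = x_2 and x_2' = 4x_1 - 3x_2.
A = [[0,1],[4,-3]]; det(A-λI) = λ^2 + 3λ - 4.
Eigenvalues λ = -4, 1 with eigenvectors (1,-4), (1,1).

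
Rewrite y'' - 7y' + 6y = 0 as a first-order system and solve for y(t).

y(t) = C_1e^(t) + C_2e^(6t)

Let x_1 = y, x_2 = y'. Then x_1' = x_2 and x_2' = -6x_1 + 7x_2.
A = [[0,1],[-6,7]]; det(A-λI) = λ^2 - 7λ + 6.
Eigenvalues λ = 1, 6 with eigenvectors (1,1), (1,6).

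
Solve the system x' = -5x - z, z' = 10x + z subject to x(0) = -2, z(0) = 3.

x(t) = 3e^(-2t)sin(t) - 2e^(-2t)cos(t), z(t) = -11e^(-2t)sin(t) + 3e^(-2t)cos(t)

Coefficient matrix A = [[-5, -1], [10, 1]].
Characteristic polynomial det(A - λI) = λ^2 + 4λ + 5 = 0.
Eigenvalues λ = -2 ± i (complex conjugate pair).
For λ=-2+i: an eigenvector is (1,-3) - i(0,1) = (1, -3 - i).
A real fundamental pair from Re and Im of e^((-2+i)t)v: X_1 = e^(-2t)(cos(t)·(1,-3) + sin(t)·(0,1)), X_2 = e^(-2t)(sin(t)·(1,-3) - cos(t)·(0,1)).
General solution: c_1X_1 + c_2X_2.
Applying x(0)=-2, z(0)=3 gives c_1=-2, c_2=3.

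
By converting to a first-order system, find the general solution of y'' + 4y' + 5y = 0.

Let x_1 = y, x_2 = y'. Then x_1' = x_2 and x_2' = -5x_1 - 4x_2.
A = [[0,1],[-5,-4]]; det(A-λI) = λ^2 + 4λ + 5.
Eigenvalues λ = -2 ± i.

y(t) = C_1e^(-2t)cos(t) + C_2e^(-2t)sin(t)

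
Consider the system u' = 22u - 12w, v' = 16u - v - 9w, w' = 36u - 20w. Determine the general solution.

Coefficient matrix A = [[22, 0, -12], [16, -1, -9], [36, 0, -20]].
det(A - λI) = 0 gives eigenvalues λ = 4, -1, -2.
For λ=4: eigenvector (-2,-1,-3).
For λ=-1: eigenvector (0,1,0).
For λ=-2: eigenvector (1,2,2).
General solution: K_1e^(4t)(-2,-1,-3) + K_2e^(-t)(0,1,0) + K_3e^(-2t)(1,2,2).

u(t) = -2K_1e^(4t) + K_3e^(-2t), v(t) = -K_1e^(4t) + K_2e^(-t) + 2K_3e^(-2t), w(t) = -3K_1e^(4t) + 2K_3e^(-2t)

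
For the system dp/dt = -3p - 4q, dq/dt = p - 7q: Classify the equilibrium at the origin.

stable improper node

A = [[-3,-4],[1,-7]]; det(A-λI) = λ^2 + 10λ + 25.
repeated λ = -5 with a single eigenvector.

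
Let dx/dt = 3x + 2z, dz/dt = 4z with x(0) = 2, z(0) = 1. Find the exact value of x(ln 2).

A = [[3,2],[0,4]]; eigenvalues λ = 3, 4.
Eigenvectors: (1,0) for λ=3, (-2,-1) for λ=4.
From the initial condition, c_1 = 0, c_2 = -1.
x(ln 2) = (0)(2^3)(1) + (-1)(2^4)(-2) = 32.

32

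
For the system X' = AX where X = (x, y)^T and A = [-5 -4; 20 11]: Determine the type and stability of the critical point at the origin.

A = [[-5,-4],[20,11]]; det(A-λI) = λ^2 - 6λ + 25.
λ = 3 ± 4i: positive real part.

unstable spiral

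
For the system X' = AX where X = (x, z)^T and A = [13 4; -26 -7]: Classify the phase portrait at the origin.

A = [[13,4],[-26,-7]]; det(A-λI) = λ^2 - 6λ + 13.
λ = 3 ± 2i: positive real part.

unstable spiral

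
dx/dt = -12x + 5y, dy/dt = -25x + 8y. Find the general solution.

x(t) = c_1e^(-2t)sin(5t) - c_2e^(-2t)cos(5t), y(t) = 2c_1e^(-2t)sin(5t) + c_1e^(-2t)cos(5t) + c_2e^(-2t)sin(5t) - 2c_2e^(-2t)cos(5t)

Coefficient matrix A = [[-12, 5], [-25, 8]].
Characteristic polynomial det(A - λI) = λ^2 + 4λ + 29 = 0.
Eigenvalues λ = -2 ± 5i (complex conjugate pair).
For λ=-2+5i: an eigenvector is (0,1) - i(1,2) = (0 - i, 1 - 2i).
A real fundamental pair from Re and Im of e^((-2+5i)t)v: X_1 = e^(-2t)(cos(5t)·(0,1) + sin(5t)·(1,2)), X_2 = e^(-2t)(sin(5t)·(0,1) - cos(5t)·(1,2)).
General solution: c_1X_1 + c_2X_2.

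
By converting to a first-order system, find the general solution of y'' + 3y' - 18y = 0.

y(t) = c_1e^(3t) + c_2e^(-6t)

Let x_1 = y, x_2 = y'. Then x_1' = x_2 and x_2' = 18x_1 - 3x_2.
A = [[0,1],[18,-3]]; det(A-λI) = λ^2 + 3λ - 18.
Eigenvalues λ = 3, -6 with eigenvectors (1,3), (1,-6).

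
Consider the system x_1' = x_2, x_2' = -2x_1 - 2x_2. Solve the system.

x_1(t) = -c_1e^(-t)cos(t) - c_2e^(-t)sin(t), x_2(t) = c_1e^(-t)sin(t) + c_1e^(-t)cos(t) + c_2e^(-t)sin(t) - c_2e^(-t)cos(t)

Coefficient matrix A = [[0, 1], [-2, -2]].
Characteristic polynomial det(A - λI) = λ^2 + 2λ + 2 = 0.
Eigenvalues λ = -1 ± i (complex conjugate pair).
For λ=-1+i: an eigenvector is (-1,1) - i(0,1) = (-1, 1 - i).
A real fundamental pair from Re and Im of e^((-1+i)t)v: X_1 = e^(-t)(cos(t)·(-1,1) + sin(t)·(0,1)), X_2 = e^(-t)(sin(t)·(-1,1) - cos(t)·(0,1)).
General solution: c_1X_1 + c_2X_2.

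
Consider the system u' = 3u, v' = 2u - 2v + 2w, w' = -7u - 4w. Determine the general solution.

u(t) = c_1e^(3t), v(t) = c_2e^(-4t) + c_3e^(-2t), w(t) = -c_1e^(3t) - c_2e^(-4t)

Coefficient matrix A = [[3, 0, 0], [2, -2, 2], [-7, 0, -4]].
det(A - λI) = 0 gives eigenvalues λ = 3, -4, -2.
For λ=3: eigenvector (1,0,-1).
For λ=-4: eigenvector (0,1,-1).
For λ=-2: eigenvector (0,1,0).
General solution: c_1e^(3t)(1,0,-1) + c_2e^(-4t)(0,1,-1) + c_3e^(-2t)(0,1,0).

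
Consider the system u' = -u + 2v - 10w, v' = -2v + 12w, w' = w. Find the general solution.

u(t) = c_1e^(-t) - 2c_2e^(-2t) - c_3e^(t), v(t) = c_2e^(-2t) + 4c_3e^(t), w(t) = c_3e^(t)

Coefficient matrix A = [[-1, 2, -10], [0, -2, 12], [0, 0, 1]].
det(A - λI) = 0 gives eigenvalues λ = -1, -2, 1.
For λ=-1: eigenvector (1,0,0).
For λ=-2: eigenvector (-2,1,0).
For λ=1: eigenvector (-1,4,1).
General solution: c_1e^(-t)(1,0,0) + c_2e^(-2t)(-2,1,0) + c_3e^(t)(-1,4,1).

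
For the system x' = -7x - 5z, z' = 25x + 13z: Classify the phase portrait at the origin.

unstable spiral

A = [[-7,-5],[25,13]]; det(A-λI) = λ^2 - 6λ + 34.
λ = 3 ± 5i: positive real part.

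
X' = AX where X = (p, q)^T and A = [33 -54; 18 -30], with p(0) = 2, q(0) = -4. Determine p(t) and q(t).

Coefficient matrix A = [[33, -54], [18, -30]].
Characteristic polynomial det(A - λI) = λ^2 - 3λ - 18 = 0.
Eigenvalues λ = 6, -3.
For λ=6: (A-λI) row 1 is [27, -54], so an eigenvector is (-2, -1).
For λ=-3: (A-λI) row 1 is [36, -54], so an eigenvector is (3, 2).
General solution: K_1e^(6t)(-2,-1) + K_2e^(-3t)(3,2).
Applying p(0)=2, q(0)=-4 gives K_1=-16, K_2=-10.

p(t) = 32e^(6t) - 30e^(-3t), q(t) = 16e^(6t) - 20e^(-3t)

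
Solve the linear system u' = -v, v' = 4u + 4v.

Coefficient matrix A = [[0, -1], [4, 4]].
Characteristic polynomial det(A - λI) = λ^2 - 4λ + 4 = 0.
Single eigenvalue λ = 2 with algebraic multiplicity 2.
Eigenvector v = (1,-2); generalized eigenvector w with (A-λI)w=v is (-1,1).
General solution: e^(2t)[K_1·v + K_2·(t·v + w)].

u(t) = K_1e^(2t) + K_2te^(2t) - K_2e^(2t), v(t) = -2K_1e^(2t) - 2K_2te^(2t) + K_2e^(2t)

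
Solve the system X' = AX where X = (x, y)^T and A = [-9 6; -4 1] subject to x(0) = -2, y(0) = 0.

x(t) = 4e^(-3t) - 6e^(-5t), y(t) = 4e^(-3t) - 4e^(-5t)

Coefficient matrix A = [[-9, 6], [-4, 1]].
Characteristic polynomial det(A - λI) = λ^2 + 8λ + 15 = 0.
Eigenvalues λ = -3, -5.
For λ=-3: (A-λI) row 1 is [-6, 6], so an eigenvector is (1, 1).
For λ=-5: (A-λI) row 1 is [-4, 6], so an eigenvector is (-3, -2).
General solution: K_1e^(-3t)(1,1) + K_2e^(-5t)(-3,-2).
Applying x(0)=-2, y(0)=0 gives K_1=4, K_2=2.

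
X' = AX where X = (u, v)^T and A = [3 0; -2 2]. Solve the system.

Coefficient matrix A = [[3, 0], [-2, 2]].
Characteristic polynomial det(A - λI) = λ^2 - 5λ + 6 = 0.
Eigenvalues λ = 3, 2.
For λ=3: (A-λI) row 2 is [-2, -1], so an eigenvector is (1, -2).
For λ=2: (A-λI) row 1 is [1, 0], so an eigenvector is (0, 1).
General solution: K_1e^(3t)(1,-2) + K_2e^(2t)(0,1).

u(t) = K_1e^(3t), v(t) = -2K_1e^(3t) + K_2e^(2t)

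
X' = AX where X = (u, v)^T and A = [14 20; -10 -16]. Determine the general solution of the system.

Coefficient matrix A = [[14, 20], [-10, -16]].
Characteristic polynomial det(A - λI) = λ^2 + 2λ - 24 = 0.
Eigenvalues λ = 4, -6.
For λ=4: (A-λI) row 1 is [10, 20], so an eigenvector is (-2, 1).
For λ=-6: (A-λI) row 1 is [20, 20], so an eigenvector is (-1, 1).
General solution: K_1e^(4t)(-2,1) + K_2e^(-6t)(-1,1).

u(t) = -2K_1e^(4t) - K_2e^(-6t), v(t) = K_1e^(4t) + K_2e^(-6t)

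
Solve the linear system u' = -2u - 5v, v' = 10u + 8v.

Coefficient matrix A = [[-2, -5], [10, 8]].
Characteristic polynomial det(A - λI) = λ^2 - 6λ + 34 = 0.
Eigenvalues λ = 3 ± 5i (complex conjugate pair).
For λ=3+5i: an eigenvector is (0,-1) - i(1,-1) = (0 - i, -1 + i).
A real fundamental pair from Re and Im of e^((3+5i)t)v: X_1 = e^(3t)(cos(5t)·(0,-1) + sin(5t)·(1,-1)), X_2 = e^(3t)(sin(5t)·(0,-1) - cos(5t)·(1,-1)).
General solution: C_1X_1 + C_2X_2.

u(t) = C_1e^(3t)sin(5t) - C_2e^(3t)cos(5t), v(t) = -C_1e^(3t)sin(5t) - C_1e^(3t)cos(5t) - C_2e^(3t)sin(5t) + C_2e^(3t)cos(5t)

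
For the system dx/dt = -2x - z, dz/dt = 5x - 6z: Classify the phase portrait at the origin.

stable spiral

A = [[-2,-1],[5,-6]]; det(A-λI) = λ^2 + 8λ + 17.
λ = -4 ± i: negative real part.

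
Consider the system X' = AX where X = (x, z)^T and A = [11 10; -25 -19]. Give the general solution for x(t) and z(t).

x(t) = -K_1e^(-4t)sin(5t) + K_1e^(-4t)cos(5t) + K_2e^(-4t)sin(5t) + K_2e^(-4t)cos(5t), z(t) = K_1e^(-4t)sin(5t) - 2K_1e^(-4t)cos(5t) - 2K_2e^(-4t)sin(5t) - K_2e^(-4t)cos(5t)

Coefficient matrix A = [[11, 10], [-25, -19]].
Characteristic polynomial det(A - λI) = λ^2 + 8λ + 41 = 0.
Eigenvalues λ = -4 ± 5i (complex conjugate pair).
For λ=-4+5i: an eigenvector is (1,-2) - i(-1,1) = (1 + i, -2 - i).
A real fundamental pair from Re and Im of e^((-4+5i)t)v: X_1 = e^(-4t)(cos(5t)·(1,-2) + sin(5t)·(-1,1)), X_2 = e^(-4t)(sin(5t)·(1,-2) - cos(5t)·(-1,1)).
General solution: K_1X_1 + K_2X_2.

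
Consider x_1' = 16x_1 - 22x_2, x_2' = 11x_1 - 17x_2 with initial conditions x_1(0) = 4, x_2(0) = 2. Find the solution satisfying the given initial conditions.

x_1(t) = 4e^(5t), x_2(t) = 2e^(5t)

Coefficient matrix A = [[16, -22], [11, -17]].
Characteristic polynomial det(A - λI) = λ^2 + λ - 30 = 0.
Eigenvalues λ = 5, -6.
For λ=5: (A-λI) row 1 is [11, -22], so an eigenvector is (-2, -1).
For λ=-6: (A-λI) row 1 is [22, -22], so an eigenvector is (1, 1).
General solution: C_1e^(5t)(-2,-1) + C_2e^(-6t)(1,1).
Applying x_1(0)=4, x_2(0)=2 gives C_1=-2, C_2=0.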